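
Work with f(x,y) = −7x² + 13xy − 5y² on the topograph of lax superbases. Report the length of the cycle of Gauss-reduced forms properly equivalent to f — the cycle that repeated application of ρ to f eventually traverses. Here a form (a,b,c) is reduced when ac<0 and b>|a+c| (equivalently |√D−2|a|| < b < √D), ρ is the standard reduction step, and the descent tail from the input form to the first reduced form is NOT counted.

D = 29, ⌊√D⌋ = 5
descent: ρ → (-5,-3,1)
descent: ρ → (1,5,-1)  [lands on river]
river: ρ → (-1,5,1)
ρ-cycle length = 2 (tail of 2 descent steps not counted)

2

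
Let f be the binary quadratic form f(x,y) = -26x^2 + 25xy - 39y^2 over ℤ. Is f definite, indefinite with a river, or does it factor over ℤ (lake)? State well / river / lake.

D = b²−4ac = 25² − 4·(-26)·(-39) = -3431
D < 0 ⇒ definite ⇒ every region one sign ⇒ single well

well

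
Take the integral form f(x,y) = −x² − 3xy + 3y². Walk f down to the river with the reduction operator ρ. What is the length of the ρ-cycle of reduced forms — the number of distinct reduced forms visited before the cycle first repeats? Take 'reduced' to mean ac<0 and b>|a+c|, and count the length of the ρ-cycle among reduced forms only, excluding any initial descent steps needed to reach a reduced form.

D = 21, ⌊√D⌋ = 4
descent: ρ → (3,3,-1)  [lands on river]
river: ρ → (-1,3,3)
ρ-cycle length = 2 (tail of 1 descent step not counted)

2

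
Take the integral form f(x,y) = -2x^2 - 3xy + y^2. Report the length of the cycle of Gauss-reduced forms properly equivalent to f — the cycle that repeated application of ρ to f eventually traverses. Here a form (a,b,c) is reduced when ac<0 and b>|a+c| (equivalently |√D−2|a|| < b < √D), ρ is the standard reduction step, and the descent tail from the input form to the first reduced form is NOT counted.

D = 17, ⌊√D⌋ = 4
descent: ρ → (1,3,-2)  [lands on river]
river: ρ → (-2,1,2)
river: ρ → (2,3,-1)
river: ρ → (-1,3,2)
river: ρ → (2,1,-2)
river: ρ → (-2,3,1)
ρ-cycle length = 6 (tail of 1 descent step not counted)

6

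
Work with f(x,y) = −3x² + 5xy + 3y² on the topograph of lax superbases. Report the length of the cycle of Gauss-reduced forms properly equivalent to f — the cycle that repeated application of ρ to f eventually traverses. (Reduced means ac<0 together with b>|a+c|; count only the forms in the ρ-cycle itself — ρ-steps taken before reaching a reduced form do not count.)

D = 61, ⌊√D⌋ = 7
river: ρ → (3,7,-1)
river: ρ → (-1,7,3)
river: ρ → (3,5,-3)
river: ρ → (-3,7,1)
river: ρ → (1,7,-3)
river: ρ → (-3,5,3)
ρ-cycle length = 6 (tail of 0 descent steps not counted)

6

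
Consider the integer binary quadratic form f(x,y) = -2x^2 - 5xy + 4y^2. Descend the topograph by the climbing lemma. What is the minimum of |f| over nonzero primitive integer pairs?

descent: ρ → (4,5,-2)  [lands on river]
river: ρ → (-2,7,1)
river: ρ → (1,7,-2)
river: ρ → (-2,5,4)
river: ρ → (4,3,-3)
river: ρ → (-3,3,4)
closes: descent 1, river 6
min |a| on river = 1

1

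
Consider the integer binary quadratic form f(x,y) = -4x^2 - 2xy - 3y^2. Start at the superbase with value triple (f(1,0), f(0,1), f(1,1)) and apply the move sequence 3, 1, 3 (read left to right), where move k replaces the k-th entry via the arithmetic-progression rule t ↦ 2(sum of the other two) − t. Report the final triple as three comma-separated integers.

start (-4,-3,-9) = (f(1,0),f(0,1),f(1,1))
replace slot 3: 2·((-4)+(-3)) − (-9) = -5 → (-4,-3,-5)
replace slot 1: 2·((-3)+(-5)) − (-4) = -12 → (-12,-3,-5)
replace slot 3: 2·((-12)+(-3)) − (-5) = -25 → (-12,-3,-25)

-12,-3,-25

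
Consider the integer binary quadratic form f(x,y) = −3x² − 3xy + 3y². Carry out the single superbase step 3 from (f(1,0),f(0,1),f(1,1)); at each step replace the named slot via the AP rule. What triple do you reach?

start (-3,3,-3) = (f(1,0),f(0,1),f(1,1))
replace slot 3: 2·((-3)+3) − (-3) = 3 → (-3,3,3)

-3,3,3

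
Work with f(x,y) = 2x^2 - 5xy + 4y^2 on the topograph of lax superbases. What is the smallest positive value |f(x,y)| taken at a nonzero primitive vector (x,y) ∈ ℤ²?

translate: b→-1 (≡-5 mod 4), so (2,-5,4)→(2,-1,1)
flip: (2,-1,1)→(1,1,2)
reduced (well bottom): (1,1,2) with a≤c, −a<b≤a
well minimum = a = 1

1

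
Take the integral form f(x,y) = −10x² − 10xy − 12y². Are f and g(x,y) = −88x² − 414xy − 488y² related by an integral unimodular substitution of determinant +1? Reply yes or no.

D₁ = -380, D₂ = -380
f is negative-definite; reduce −f:
−f: reduced (well bottom): (10,10,12) with a≤c, −a<b≤a
flip sign back: reduced form of f is (-10,-10,-12)
g is negative-definite; reduce −g:
−g: translate: b→62 (≡414 mod 176), so (88,414,488)→(88,62,12)
−g: flip: (88,62,12)→(12,-62,88)
−g: translate: b→10 (≡-62 mod 24), so (12,-62,88)→(12,10,10)
−g: flip: (12,10,10)→(10,-10,12)
−g: translate: b→10 (≡-10 mod 20), so (10,-10,12)→(10,10,12)
−g: reduced (well bottom): (10,10,12) with a≤c, −a<b≤a
flip sign back: reduced form of g is (-10,-10,-12)
reduced forms (-10, -10, -12) vs (-10, -10, -12) ⇒ equivalent

yes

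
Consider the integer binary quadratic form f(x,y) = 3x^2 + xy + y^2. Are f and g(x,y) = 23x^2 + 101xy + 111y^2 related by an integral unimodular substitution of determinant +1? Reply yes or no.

D₁ = -11, D₂ = -11
f: flip: (3,1,1)→(1,-1,3)
f: translate: b→1 (≡-1 mod 2), so (1,-1,3)→(1,1,3)
f: reduced (well bottom): (1,1,3) with a≤c, −a<b≤a
g: translate: b→9 (≡101 mod 46), so (23,101,111)→(23,9,1)
g: flip: (23,9,1)→(1,-9,23)
g: translate: b→1 (≡-9 mod 2), so (1,-9,23)→(1,1,3)
g: reduced (well bottom): (1,1,3) with a≤c, −a<b≤a
reduced forms (1, 1, 3) vs (1, 1, 3) ⇒ equivalent

yes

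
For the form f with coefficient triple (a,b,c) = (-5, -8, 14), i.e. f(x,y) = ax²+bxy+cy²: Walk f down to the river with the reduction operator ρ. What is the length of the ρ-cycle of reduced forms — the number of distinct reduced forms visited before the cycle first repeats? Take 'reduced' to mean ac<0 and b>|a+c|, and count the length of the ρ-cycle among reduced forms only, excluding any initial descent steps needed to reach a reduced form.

D = 344, ⌊√D⌋ = 18
descent: ρ → (14,8,-5)
descent: ρ → (-5,12,10)  [lands on river]
river: ρ → (10,8,-7)
river: ρ → (-7,6,11)
river: ρ → (11,16,-2)
river: ρ → (-2,16,11)
river: ρ → (11,6,-7)
river: ρ → (-7,8,10)
river: ρ → (10,12,-5)
river: ρ → (-5,18,1)
river: ρ → (1,18,-5)
ρ-cycle length = 10 (tail of 2 descent steps not counted)

10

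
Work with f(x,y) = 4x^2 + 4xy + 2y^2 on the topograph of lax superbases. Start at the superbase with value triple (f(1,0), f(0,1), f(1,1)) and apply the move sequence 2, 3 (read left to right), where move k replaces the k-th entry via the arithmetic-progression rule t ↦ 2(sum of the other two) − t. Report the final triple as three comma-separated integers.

start (4,2,10) = (f(1,0),f(0,1),f(1,1))
replace slot 2: 2·(4+10) − 2 = 26 → (4,26,10)
replace slot 3: 2·(4+26) − 10 = 50 → (4,26,50)

4,26,50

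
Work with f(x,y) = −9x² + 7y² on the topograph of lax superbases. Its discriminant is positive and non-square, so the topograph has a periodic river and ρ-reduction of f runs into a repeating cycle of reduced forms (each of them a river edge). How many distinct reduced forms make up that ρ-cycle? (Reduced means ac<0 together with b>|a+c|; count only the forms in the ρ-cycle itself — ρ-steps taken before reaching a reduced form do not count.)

D = 252, ⌊√D⌋ = 15
descent: ρ → (7,14,-2)  [lands on river]
river: ρ → (-2,14,7)
ρ-cycle length = 2 (tail of 1 descent step not counted)

2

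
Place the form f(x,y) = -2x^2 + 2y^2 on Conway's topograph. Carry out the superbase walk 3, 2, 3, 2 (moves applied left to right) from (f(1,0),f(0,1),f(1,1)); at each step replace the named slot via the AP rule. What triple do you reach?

start (-2,2,0) = (f(1,0),f(0,1),f(1,1))
replace slot 3: 2·((-2)+2) − 0 = 0 → (-2,2,0)
replace slot 2: 2·((-2)+0) − 2 = -6 → (-2,-6,0)
replace slot 3: 2·((-2)+(-6)) − 0 = -16 → (-2,-6,-16)
replace slot 2: 2·((-2)+(-16)) − (-6) = -30 → (-2,-30,-16)

-2,-30,-16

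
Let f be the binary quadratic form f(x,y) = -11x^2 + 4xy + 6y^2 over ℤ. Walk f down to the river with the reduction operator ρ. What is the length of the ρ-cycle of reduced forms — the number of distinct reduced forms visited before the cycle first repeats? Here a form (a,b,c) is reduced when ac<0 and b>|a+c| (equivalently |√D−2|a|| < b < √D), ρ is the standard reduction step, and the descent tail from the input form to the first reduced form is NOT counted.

D = 280, ⌊√D⌋ = 16
descent: ρ → (6,8,-9)  [lands on river]
river: ρ → (-9,10,5)
river: ρ → (5,10,-9)
river: ρ → (-9,8,6)
river: ρ → (6,16,-1)
river: ρ → (-1,16,6)
ρ-cycle length = 6 (tail of 1 descent step not counted)

6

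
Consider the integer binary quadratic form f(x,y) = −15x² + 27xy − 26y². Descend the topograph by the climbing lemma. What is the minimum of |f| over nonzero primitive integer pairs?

translate: b→3 (≡-27 mod 30), so (15,-27,26)→(15,3,14)
flip: (15,3,14)→(14,-3,15)
reduced (well bottom): (14,-3,15) with a≤c, −a<b≤a
well minimum |f| = |-14| = 14 (negative-definite)

14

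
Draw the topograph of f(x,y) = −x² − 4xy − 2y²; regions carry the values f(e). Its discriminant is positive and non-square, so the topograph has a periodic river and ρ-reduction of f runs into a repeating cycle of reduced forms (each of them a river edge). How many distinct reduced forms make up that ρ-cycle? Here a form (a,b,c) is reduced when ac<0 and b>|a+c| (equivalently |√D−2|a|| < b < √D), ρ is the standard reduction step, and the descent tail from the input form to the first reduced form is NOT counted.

D = 8, ⌊√D⌋ = 2
descent: ρ → (-2,0,1)
descent: ρ → (1,2,-1)  [lands on river]
river: ρ → (-1,2,1)
ρ-cycle length = 2 (tail of 2 descent steps not counted)

2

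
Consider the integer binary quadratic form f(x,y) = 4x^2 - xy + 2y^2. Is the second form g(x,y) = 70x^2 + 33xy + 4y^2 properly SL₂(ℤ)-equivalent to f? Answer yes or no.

D₁ = -31, D₂ = -31
f: flip: (4,-1,2)→(2,1,4)
f: reduced (well bottom): (2,1,4) with a≤c, −a<b≤a
g: flip: (70,33,4)→(4,-33,70)
g: translate: b→-1 (≡-33 mod 8), so (4,-33,70)→(4,-1,2)
g: flip: (4,-1,2)→(2,1,4)
g: reduced (well bottom): (2,1,4) with a≤c, −a<b≤a
reduced forms (2, 1, 4) vs (2, 1, 4) ⇒ equivalent

yes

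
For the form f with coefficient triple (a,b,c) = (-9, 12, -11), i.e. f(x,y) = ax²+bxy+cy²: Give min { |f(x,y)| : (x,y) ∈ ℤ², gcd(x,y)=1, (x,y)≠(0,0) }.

translate: b→6 (≡-12 mod 18), so (9,-12,11)→(9,6,8)
flip: (9,6,8)→(8,-6,9)
reduced (well bottom): (8,-6,9) with a≤c, −a<b≤a
well minimum |f| = |-8| = 8 (negative-definite)

8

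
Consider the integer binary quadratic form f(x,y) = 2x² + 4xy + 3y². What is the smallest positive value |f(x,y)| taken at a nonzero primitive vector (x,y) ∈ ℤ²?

translate: b→0 (≡4 mod 4), so (2,4,3)→(2,0,1)
flip: (2,0,1)→(1,0,2)
reduced (well bottom): (1,0,2) with a≤c, −a<b≤a
well minimum = a = 1

1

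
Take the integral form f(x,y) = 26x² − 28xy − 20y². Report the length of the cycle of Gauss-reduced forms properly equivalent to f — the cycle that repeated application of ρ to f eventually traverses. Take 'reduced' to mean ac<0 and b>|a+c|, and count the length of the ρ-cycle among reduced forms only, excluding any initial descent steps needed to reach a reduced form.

D = 2864, ⌊√D⌋ = 53
descent: ρ → (-20,28,26)  [lands on river]
river: ρ → (26,24,-22)
river: ρ → (-22,20,28)
river: ρ → (28,36,-14)
river: ρ → (-14,48,10)
river: ρ → (10,52,-4)
river: ρ → (-4,52,10)
river: ρ → (10,48,-14)
river: ρ → (-14,36,28)
river: ρ → (28,20,-22)
river: ρ → (-22,24,26)
river: ρ → (26,28,-20)
river: ρ → (-20,52,2)
river: ρ → (2,52,-20)
ρ-cycle length = 14 (tail of 1 descent step not counted)

14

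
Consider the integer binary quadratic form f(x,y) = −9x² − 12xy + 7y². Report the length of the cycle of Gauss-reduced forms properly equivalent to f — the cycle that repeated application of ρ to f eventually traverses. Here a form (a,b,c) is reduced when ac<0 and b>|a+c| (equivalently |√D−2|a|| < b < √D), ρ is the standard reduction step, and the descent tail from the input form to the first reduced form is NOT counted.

D = 396, ⌊√D⌋ = 19
descent: ρ → (7,12,-9)  [lands on river]
river: ρ → (-9,6,10)
river: ρ → (10,14,-5)
river: ρ → (-5,16,7)
ρ-cycle length = 4 (tail of 1 descent step not counted)

4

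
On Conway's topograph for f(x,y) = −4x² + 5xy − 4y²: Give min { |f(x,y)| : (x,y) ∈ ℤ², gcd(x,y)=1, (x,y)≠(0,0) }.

translate: b→3 (≡-5 mod 8), so (4,-5,4)→(4,3,3)
flip: (4,3,3)→(3,-3,4)
translate: b→3 (≡-3 mod 6), so (3,-3,4)→(3,3,4)
reduced (well bottom): (3,3,4) with a≤c, −a<b≤a
well minimum |f| = |-3| = 3 (negative-definite)

3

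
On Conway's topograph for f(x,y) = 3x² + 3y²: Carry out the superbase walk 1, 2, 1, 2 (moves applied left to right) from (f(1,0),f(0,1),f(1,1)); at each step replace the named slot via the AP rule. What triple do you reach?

start (3,3,6) = (f(1,0),f(0,1),f(1,1))
replace slot 1: 2·(3+6) − 3 = 15 → (15,3,6)
replace slot 2: 2·(15+6) − 3 = 39 → (15,39,6)
replace slot 1: 2·(39+6) − 15 = 75 → (75,39,6)
replace slot 2: 2·(75+6) − 39 = 123 → (75,123,6)

75,123,6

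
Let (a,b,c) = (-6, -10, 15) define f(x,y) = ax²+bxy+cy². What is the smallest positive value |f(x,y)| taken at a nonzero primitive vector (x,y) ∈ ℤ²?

descent: ρ → (15,10,-6)  [lands on river]
river: ρ → (-6,14,11)
river: ρ → (11,8,-9)
river: ρ → (-9,10,10)
river: ρ → (10,10,-9)
river: ρ → (-9,8,11)
river: ρ → (11,14,-6)
river: ρ → (-6,10,15)
river: ρ → (15,20,-1)
river: ρ → (-1,20,15)
closes: descent 1, river 10
min |a| on river = 1

1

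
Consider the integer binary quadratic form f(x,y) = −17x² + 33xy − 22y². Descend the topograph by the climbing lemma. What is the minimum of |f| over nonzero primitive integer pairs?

translate: b→1 (≡-33 mod 34), so (17,-33,22)→(17,1,6)
flip: (17,1,6)→(6,-1,17)
reduced (well bottom): (6,-1,17) with a≤c, −a<b≤a
well minimum |f| = |-6| = 6 (negative-definite)

6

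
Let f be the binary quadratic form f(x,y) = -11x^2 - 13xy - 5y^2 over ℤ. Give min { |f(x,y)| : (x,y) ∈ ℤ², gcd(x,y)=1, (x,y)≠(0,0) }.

translate: b→-9 (≡13 mod 22), so (11,13,5)→(11,-9,3)
flip: (11,-9,3)→(3,9,11)
translate: b→3 (≡9 mod 6), so (3,9,11)→(3,3,5)
reduced (well bottom): (3,3,5) with a≤c, −a<b≤a
well minimum |f| = |-3| = 3 (negative-definite)

3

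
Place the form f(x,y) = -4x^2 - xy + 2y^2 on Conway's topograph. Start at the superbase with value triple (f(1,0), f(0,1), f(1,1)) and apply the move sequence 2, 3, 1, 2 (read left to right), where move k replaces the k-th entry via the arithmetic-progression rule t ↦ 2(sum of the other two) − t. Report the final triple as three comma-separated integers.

start (-4,2,-3) = (f(1,0),f(0,1),f(1,1))
replace slot 2: 2·((-4)+(-3)) − 2 = -16 → (-4,-16,-3)
replace slot 3: 2·((-4)+(-16)) − (-3) = -37 → (-4,-16,-37)
replace slot 1: 2·((-16)+(-37)) − (-4) = -102 → (-102,-16,-37)
replace slot 2: 2·((-102)+(-37)) − (-16) = -262 → (-102,-262,-37)

-102,-262,-37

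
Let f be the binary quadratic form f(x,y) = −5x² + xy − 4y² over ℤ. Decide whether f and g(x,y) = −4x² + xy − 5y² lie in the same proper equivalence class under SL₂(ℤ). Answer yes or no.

D₁ = -79, D₂ = -79
f is negative-definite; reduce −f:
−f: flip: (5,-1,4)→(4,1,5)
−f: reduced (well bottom): (4,1,5) with a≤c, −a<b≤a
flip sign back: reduced form of f is (-4,-1,-5)
g is negative-definite; reduce −g:
−g: reduced (well bottom): (4,-1,5) with a≤c, −a<b≤a
flip sign back: reduced form of g is (-4,1,-5)
reduced forms (-4, -1, -5) vs (-4, 1, -5) ⇒ inequivalent

no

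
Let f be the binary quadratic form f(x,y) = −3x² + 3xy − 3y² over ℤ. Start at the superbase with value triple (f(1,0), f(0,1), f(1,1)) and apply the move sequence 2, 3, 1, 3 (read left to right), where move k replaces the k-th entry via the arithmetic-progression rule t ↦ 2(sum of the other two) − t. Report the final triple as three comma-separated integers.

start (-3,-3,-3) = (f(1,0),f(0,1),f(1,1))
replace slot 2: 2·((-3)+(-3)) − (-3) = -9 → (-3,-9,-3)
replace slot 3: 2·((-3)+(-9)) − (-3) = -21 → (-3,-9,-21)
replace slot 1: 2·((-9)+(-21)) − (-3) = -57 → (-57,-9,-21)
replace slot 3: 2·((-57)+(-9)) − (-21) = -111 → (-57,-9,-111)

-57,-9,-111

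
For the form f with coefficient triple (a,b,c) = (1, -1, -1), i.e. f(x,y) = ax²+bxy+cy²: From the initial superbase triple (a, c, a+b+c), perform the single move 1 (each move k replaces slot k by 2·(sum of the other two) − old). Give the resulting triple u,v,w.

start (1,-1,-1) = (f(1,0),f(0,1),f(1,1))
replace slot 1: 2·((-1)+(-1)) − 1 = -5 → (-5,-1,-1)

-5,-1,-1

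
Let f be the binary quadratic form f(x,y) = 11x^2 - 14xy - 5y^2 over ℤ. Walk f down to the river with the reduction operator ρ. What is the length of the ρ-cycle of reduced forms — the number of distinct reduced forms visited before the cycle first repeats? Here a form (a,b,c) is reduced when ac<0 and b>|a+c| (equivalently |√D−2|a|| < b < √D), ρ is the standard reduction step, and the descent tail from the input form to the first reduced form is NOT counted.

D = 416, ⌊√D⌋ = 20
descent: ρ → (-5,14,11)  [lands on river]
river: ρ → (11,8,-8)
river: ρ → (-8,8,11)
river: ρ → (11,14,-5)
river: ρ → (-5,16,8)
river: ρ → (8,16,-5)
ρ-cycle length = 6 (tail of 1 descent step not counted)

6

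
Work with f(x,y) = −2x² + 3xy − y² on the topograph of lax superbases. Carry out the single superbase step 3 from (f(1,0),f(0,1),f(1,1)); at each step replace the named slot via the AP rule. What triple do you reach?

start (-2,-1,0) = (f(1,0),f(0,1),f(1,1))
replace slot 3: 2·((-2)+(-1)) − 0 = -6 → (-2,-1,-6)

-2,-1,-6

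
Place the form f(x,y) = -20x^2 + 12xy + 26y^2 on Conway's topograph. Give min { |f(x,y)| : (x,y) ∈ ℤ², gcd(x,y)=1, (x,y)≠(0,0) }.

river: ρ → (26,40,-6)
river: ρ → (-6,44,12)
river: ρ → (12,28,-30)
river: ρ → (-30,32,10)
river: ρ → (10,28,-36)
river: ρ → (-36,44,2)
river: ρ → (2,44,-36)
river: ρ → (-36,28,10)
river: ρ → (10,32,-30)
river: ρ → (-30,28,12)
river: ρ → (12,44,-6)
river: ρ → (-6,40,26)
river: ρ → (26,12,-20)
river: ρ → (-20,28,18)
river: ρ → (18,44,-4)
river: ρ → (-4,44,18)
river: ρ → (18,28,-20)
river: ρ → (-20,12,26)
closes: descent 0, river 18
min |a| on river = 2

2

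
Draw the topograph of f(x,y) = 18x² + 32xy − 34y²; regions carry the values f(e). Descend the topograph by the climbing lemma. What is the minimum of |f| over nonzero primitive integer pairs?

river: ρ → (-34,36,16)
river: ρ → (16,28,-42)
river: ρ → (-42,56,2)
river: ρ → (2,56,-42)
river: ρ → (-42,28,16)
river: ρ → (16,36,-34)
river: ρ → (-34,32,18)
river: ρ → (18,40,-26)
river: ρ → (-26,12,32)
river: ρ → (32,52,-6)
river: ρ → (-6,56,14)
river: ρ → (14,56,-6)
river: ρ → (-6,52,32)
river: ρ → (32,12,-26)
river: ρ → (-26,40,18)
river: ρ → (18,32,-34)
closes: descent 0, river 16
min |a| on river = 2

2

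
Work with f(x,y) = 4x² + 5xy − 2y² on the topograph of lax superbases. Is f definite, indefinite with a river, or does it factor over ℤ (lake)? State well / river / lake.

D = b²−4ac = 5² − 4·4·(-2) = 57
D > 0 non-square ⇒ indefinite ⇒ periodic river

river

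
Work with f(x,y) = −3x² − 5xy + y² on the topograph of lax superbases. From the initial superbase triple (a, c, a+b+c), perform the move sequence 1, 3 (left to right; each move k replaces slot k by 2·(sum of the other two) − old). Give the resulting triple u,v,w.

start (-3,1,-7) = (f(1,0),f(0,1),f(1,1))
replace slot 1: 2·(1+(-7)) − (-3) = -9 → (-9,1,-7)
replace slot 3: 2·((-9)+1) − (-7) = -9 → (-9,1,-9)

-9,1,-9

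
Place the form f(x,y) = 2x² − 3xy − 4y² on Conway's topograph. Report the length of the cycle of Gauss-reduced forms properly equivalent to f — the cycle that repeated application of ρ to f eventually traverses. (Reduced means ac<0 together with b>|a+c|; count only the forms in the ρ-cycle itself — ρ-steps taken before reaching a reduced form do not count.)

D = 41, ⌊√D⌋ = 6
descent: ρ → (-4,3,2)  [lands on river]
river: ρ → (2,5,-2)
river: ρ → (-2,3,4)
river: ρ → (4,5,-1)
river: ρ → (-1,5,4)
river: ρ → (4,3,-2)
river: ρ → (-2,5,2)
river: ρ → (2,3,-4)
river: ρ → (-4,5,1)
river: ρ → (1,5,-4)
ρ-cycle length = 10 (tail of 1 descent step not counted)

10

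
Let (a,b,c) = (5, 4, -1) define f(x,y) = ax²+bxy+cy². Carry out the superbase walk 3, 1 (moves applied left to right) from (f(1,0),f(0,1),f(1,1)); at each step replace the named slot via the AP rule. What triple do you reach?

start (5,-1,8) = (f(1,0),f(0,1),f(1,1))
replace slot 3: 2·(5+(-1)) − 8 = 0 → (5,-1,0)
replace slot 1: 2·((-1)+0) − 5 = -7 → (-7,-1,0)

-7,-1,0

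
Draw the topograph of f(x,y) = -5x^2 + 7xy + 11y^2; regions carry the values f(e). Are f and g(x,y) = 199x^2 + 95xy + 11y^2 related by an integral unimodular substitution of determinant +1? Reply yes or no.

D₁ = 269, D₂ = 269
river cycle of f (length 10): (11, 15, -1), (-1, 15, 11), (11, 7, -5), (-5, 13, 5), (5, 7, -11), (-11, 15, 1), (1, 15, -11), (-11, 7, 5), (5, 13, -5), (-5, 7, 11)
river cycle of g (length 10): (11, 15, -1), (-1, 15, 11), (11, 7, -5), (-5, 13, 5), (5, 7, -11), (-11, 15, 1), (1, 15, -11), (-11, 7, 5), (5, 13, -5), (-5, 7, 11)
cycles coincide ⇒ equivalent

yes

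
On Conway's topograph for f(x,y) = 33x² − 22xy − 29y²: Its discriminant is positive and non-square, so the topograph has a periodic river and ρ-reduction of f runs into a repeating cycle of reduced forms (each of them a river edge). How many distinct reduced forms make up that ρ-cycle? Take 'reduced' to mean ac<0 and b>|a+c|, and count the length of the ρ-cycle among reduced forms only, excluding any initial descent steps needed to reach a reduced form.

D = 4312, ⌊√D⌋ = 65
descent: ρ → (-29,22,33)  [lands on river]
river: ρ → (33,44,-18)
river: ρ → (-18,64,3)
river: ρ → (3,62,-39)
river: ρ → (-39,16,26)
river: ρ → (26,36,-29)
ρ-cycle length = 6 (tail of 1 descent step not counted)

6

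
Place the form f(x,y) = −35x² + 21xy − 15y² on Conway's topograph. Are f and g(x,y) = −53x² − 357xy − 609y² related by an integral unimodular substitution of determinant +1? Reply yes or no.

D₁ = -1659, D₂ = -1659
f is negative-definite; reduce −f:
−f: flip: (35,-21,15)→(15,21,35)
−f: translate: b→-9 (≡21 mod 30), so (15,21,35)→(15,-9,29)
−f: reduced (well bottom): (15,-9,29) with a≤c, −a<b≤a
flip sign back: reduced form of f is (-15,9,-29)
g is negative-definite; reduce −g:
−g: translate: b→39 (≡357 mod 106), so (53,357,609)→(53,39,15)
−g: flip: (53,39,15)→(15,-39,53)
−g: translate: b→-9 (≡-39 mod 30), so (15,-39,53)→(15,-9,29)
−g: reduced (well bottom): (15,-9,29) with a≤c, −a<b≤a
flip sign back: reduced form of g is (-15,9,-29)
reduced forms (-15, 9, -29) vs (-15, 9, -29) ⇒ equivalent

yes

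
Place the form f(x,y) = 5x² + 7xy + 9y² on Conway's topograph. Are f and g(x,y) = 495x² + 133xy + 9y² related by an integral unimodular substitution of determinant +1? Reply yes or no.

D₁ = -131, D₂ = -131
f: translate: b→-3 (≡7 mod 10), so (5,7,9)→(5,-3,7)
f: reduced (well bottom): (5,-3,7) with a≤c, −a<b≤a
g: flip: (495,133,9)→(9,-133,495)
g: translate: b→-7 (≡-133 mod 18), so (9,-133,495)→(9,-7,5)
g: flip: (9,-7,5)→(5,7,9)
g: translate: b→-3 (≡7 mod 10), so (5,7,9)→(5,-3,7)
g: reduced (well bottom): (5,-3,7) with a≤c, −a<b≤a
reduced forms (5, -3, 7) vs (5, -3, 7) ⇒ equivalent

yes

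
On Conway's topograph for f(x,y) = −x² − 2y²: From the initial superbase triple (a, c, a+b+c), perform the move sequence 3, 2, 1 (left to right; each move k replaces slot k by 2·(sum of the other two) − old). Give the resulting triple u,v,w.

start (-1,-2,-3) = (f(1,0),f(0,1),f(1,1))
replace slot 3: 2·((-1)+(-2)) − (-3) = -3 → (-1,-2,-3)
replace slot 2: 2·((-1)+(-3)) − (-2) = -6 → (-1,-6,-3)
replace slot 1: 2·((-6)+(-3)) − (-1) = -17 → (-17,-6,-3)

-17,-6,-3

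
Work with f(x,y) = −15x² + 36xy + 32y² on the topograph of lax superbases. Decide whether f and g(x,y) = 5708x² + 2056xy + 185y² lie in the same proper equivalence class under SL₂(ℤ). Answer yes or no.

D₁ = 3216, D₂ = 3216
river cycle of f (length 10): (32, 28, -19), (-19, 48, 12), (12, 48, -19), (-19, 28, 32), (32, 36, -15), (-15, 54, 5), (5, 56, -4), (-4, 56, 5), (5, 54, -15), (-15, 36, 32)
river cycle of g (length 10): (32, 28, -19), (-19, 48, 12), (12, 48, -19), (-19, 28, 32), (32, 36, -15), (-15, 54, 5), (5, 56, -4), (-4, 56, 5), (5, 54, -15), (-15, 36, 32)
cycles coincide ⇒ equivalent

yes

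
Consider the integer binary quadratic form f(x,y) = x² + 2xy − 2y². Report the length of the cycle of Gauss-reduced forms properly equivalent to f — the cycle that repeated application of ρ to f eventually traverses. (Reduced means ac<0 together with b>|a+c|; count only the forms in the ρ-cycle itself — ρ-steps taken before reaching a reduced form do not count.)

D = 12, ⌊√D⌋ = 3
river: ρ → (-2,2,1)
river: ρ → (1,2,-2)
ρ-cycle length = 2 (tail of 0 descent steps not counted)

2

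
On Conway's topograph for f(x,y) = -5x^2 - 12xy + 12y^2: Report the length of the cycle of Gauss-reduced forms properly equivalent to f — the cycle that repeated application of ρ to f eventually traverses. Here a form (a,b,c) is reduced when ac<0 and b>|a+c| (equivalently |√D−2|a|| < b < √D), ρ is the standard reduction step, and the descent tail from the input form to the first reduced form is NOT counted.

D = 384, ⌊√D⌋ = 19
descent: ρ → (12,12,-5)  [lands on river]
river: ρ → (-5,18,3)
river: ρ → (3,18,-5)
river: ρ → (-5,12,12)
ρ-cycle length = 4 (tail of 1 descent step not counted)

4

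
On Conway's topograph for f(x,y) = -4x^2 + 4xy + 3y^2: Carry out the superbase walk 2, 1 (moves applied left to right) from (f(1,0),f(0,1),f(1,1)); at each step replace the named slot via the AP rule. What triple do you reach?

start (-4,3,3) = (f(1,0),f(0,1),f(1,1))
replace slot 2: 2·((-4)+3) − 3 = -5 → (-4,-5,3)
replace slot 1: 2·((-5)+3) − (-4) = 0 → (0,-5,3)

0,-5,3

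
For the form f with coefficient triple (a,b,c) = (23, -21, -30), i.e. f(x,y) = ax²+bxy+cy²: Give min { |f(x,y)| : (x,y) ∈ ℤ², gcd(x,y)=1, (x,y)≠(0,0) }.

descent: ρ → (-30,21,23)  [lands on river]
river: ρ → (23,25,-28)
river: ρ → (-28,31,20)
river: ρ → (20,49,-10)
river: ρ → (-10,51,15)
river: ρ → (15,39,-28)
river: ρ → (-28,17,26)
river: ρ → (26,35,-19)
river: ρ → (-19,41,20)
river: ρ → (20,39,-21)
river: ρ → (-21,45,14)
river: ρ → (14,39,-30)
closes: descent 1, river 12
min |a| on river = 10

10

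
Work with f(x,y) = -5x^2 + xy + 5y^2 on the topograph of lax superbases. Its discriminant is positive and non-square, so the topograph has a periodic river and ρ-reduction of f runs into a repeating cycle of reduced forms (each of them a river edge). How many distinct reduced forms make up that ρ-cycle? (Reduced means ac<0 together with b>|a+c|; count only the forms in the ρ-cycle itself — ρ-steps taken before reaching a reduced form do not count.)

D = 101, ⌊√D⌋ = 10
river: ρ → (5,9,-1)
river: ρ → (-1,9,5)
river: ρ → (5,1,-5)
river: ρ → (-5,9,1)
river: ρ → (1,9,-5)
river: ρ → (-5,1,5)
ρ-cycle length = 6 (tail of 0 descent steps not counted)

6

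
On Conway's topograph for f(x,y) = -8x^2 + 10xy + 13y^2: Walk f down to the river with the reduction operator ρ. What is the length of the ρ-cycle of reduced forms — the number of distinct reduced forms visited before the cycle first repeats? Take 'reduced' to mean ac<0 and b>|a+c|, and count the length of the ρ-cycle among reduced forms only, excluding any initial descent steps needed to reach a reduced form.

D = 516, ⌊√D⌋ = 22
river: ρ → (13,16,-5)
river: ρ → (-5,14,16)
river: ρ → (16,18,-3)
river: ρ → (-3,18,16)
river: ρ → (16,14,-5)
river: ρ → (-5,16,13)
river: ρ → (13,10,-8)
river: ρ → (-8,22,1)
river: ρ → (1,22,-8)
river: ρ → (-8,10,13)
ρ-cycle length = 10 (tail of 0 descent steps not counted)

10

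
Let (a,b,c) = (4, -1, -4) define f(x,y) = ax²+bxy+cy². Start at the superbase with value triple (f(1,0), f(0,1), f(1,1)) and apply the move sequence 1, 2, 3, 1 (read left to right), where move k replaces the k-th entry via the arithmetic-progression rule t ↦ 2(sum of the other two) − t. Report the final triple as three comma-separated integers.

start (4,-4,-1) = (f(1,0),f(0,1),f(1,1))
replace slot 1: 2·((-4)+(-1)) − 4 = -14 → (-14,-4,-1)
replace slot 2: 2·((-14)+(-1)) − (-4) = -26 → (-14,-26,-1)
replace slot 3: 2·((-14)+(-26)) − (-1) = -79 → (-14,-26,-79)
replace slot 1: 2·((-26)+(-79)) − (-14) = -196 → (-196,-26,-79)

-196,-26,-79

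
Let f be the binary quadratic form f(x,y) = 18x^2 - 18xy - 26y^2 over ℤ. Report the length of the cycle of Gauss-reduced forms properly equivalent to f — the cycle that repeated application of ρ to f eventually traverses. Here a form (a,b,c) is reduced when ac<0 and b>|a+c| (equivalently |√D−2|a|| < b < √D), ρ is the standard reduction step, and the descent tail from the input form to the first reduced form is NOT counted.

D = 2196, ⌊√D⌋ = 46
descent: ρ → (-26,18,18)  [lands on river]
river: ρ → (18,18,-26)
river: ρ → (-26,34,10)
river: ρ → (10,46,-2)
river: ρ → (-2,46,10)
river: ρ → (10,34,-26)
ρ-cycle length = 6 (tail of 1 descent step not counted)

6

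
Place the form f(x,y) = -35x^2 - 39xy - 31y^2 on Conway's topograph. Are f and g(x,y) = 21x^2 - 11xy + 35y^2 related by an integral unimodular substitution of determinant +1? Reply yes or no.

D₁ = -2819, D₂ = -2819
f is negative-definite; reduce −f:
−f: translate: b→-31 (≡39 mod 70), so (35,39,31)→(35,-31,27)
−f: flip: (35,-31,27)→(27,31,35)
−f: translate: b→-23 (≡31 mod 54), so (27,31,35)→(27,-23,31)
−f: reduced (well bottom): (27,-23,31) with a≤c, −a<b≤a
flip sign back: reduced form of f is (-27,23,-31)
g: reduced (well bottom): (21,-11,35) with a≤c, −a<b≤a
reduced forms (-27, 23, -31) vs (21, -11, 35) ⇒ inequivalent

no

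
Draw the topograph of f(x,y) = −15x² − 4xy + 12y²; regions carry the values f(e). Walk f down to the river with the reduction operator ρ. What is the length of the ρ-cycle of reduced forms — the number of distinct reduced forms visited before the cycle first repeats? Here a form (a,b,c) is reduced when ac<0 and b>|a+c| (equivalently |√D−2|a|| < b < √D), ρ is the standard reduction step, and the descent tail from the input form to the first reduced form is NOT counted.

D = 736, ⌊√D⌋ = 27
descent: ρ → (12,4,-15)  [lands on river]
river: ρ → (-15,26,1)
river: ρ → (1,26,-15)
river: ρ → (-15,4,12)
river: ρ → (12,20,-7)
river: ρ → (-7,22,9)
river: ρ → (9,14,-15)
river: ρ → (-15,16,8)
river: ρ → (8,16,-15)
river: ρ → (-15,14,9)
river: ρ → (9,22,-7)
river: ρ → (-7,20,12)
ρ-cycle length = 12 (tail of 1 descent step not counted)

12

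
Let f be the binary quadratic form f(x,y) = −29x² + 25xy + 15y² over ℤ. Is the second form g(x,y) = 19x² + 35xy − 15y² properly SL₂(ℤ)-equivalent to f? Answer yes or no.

D₁ = 2365, D₂ = 2365
river cycle of f (length 12): (15, 35, -19), (-19, 41, 9), (9, 31, -39), (-39, 47, 1), (1, 47, -39), (-39, 31, 9), (9, 41, -19), (-19, 35, 15), (15, 25, -29), (-29, 33, 11), … (2 more)
river cycle of g (length 12): (-15, 25, 29), (29, 33, -11), (-11, 33, 29), (29, 25, -15), (-15, 35, 19), (19, 41, -9), (-9, 31, 39), (39, 47, -1), (-1, 47, 39), (39, 31, -9), … (2 more)
cycles differ ⇒ inequivalent

no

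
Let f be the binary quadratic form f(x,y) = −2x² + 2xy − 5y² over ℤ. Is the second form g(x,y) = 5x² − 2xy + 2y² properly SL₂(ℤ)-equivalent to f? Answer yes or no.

D₁ = -36, D₂ = -36
f is negative-definite; reduce −f:
−f: translate: b→2 (≡-2 mod 4), so (2,-2,5)→(2,2,5)
−f: reduced (well bottom): (2,2,5) with a≤c, −a<b≤a
flip sign back: reduced form of f is (-2,-2,-5)
g: flip: (5,-2,2)→(2,2,5)
g: reduced (well bottom): (2,2,5) with a≤c, −a<b≤a
reduced forms (-2, -2, -5) vs (2, 2, 5) ⇒ inequivalent

no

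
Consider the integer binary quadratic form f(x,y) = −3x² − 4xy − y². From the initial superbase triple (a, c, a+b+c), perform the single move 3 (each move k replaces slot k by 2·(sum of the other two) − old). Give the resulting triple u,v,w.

start (-3,-1,-8) = (f(1,0),f(0,1),f(1,1))
replace slot 3: 2·((-3)+(-1)) − (-8) = 0 → (-3,-1,0)

-3,-1,0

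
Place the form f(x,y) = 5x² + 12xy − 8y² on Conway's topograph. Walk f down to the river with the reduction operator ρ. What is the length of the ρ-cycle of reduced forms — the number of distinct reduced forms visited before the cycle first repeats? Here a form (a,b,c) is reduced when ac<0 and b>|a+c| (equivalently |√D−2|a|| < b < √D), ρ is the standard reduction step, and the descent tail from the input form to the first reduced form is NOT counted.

D = 304, ⌊√D⌋ = 17
river: ρ → (-8,4,9)
river: ρ → (9,14,-3)
river: ρ → (-3,16,4)
river: ρ → (4,16,-3)
river: ρ → (-3,14,9)
river: ρ → (9,4,-8)
river: ρ → (-8,12,5)
river: ρ → (5,8,-12)
river: ρ → (-12,16,1)
river: ρ → (1,16,-12)
river: ρ → (-12,8,5)
river: ρ → (5,12,-8)
ρ-cycle length = 12 (tail of 0 descent steps not counted)

12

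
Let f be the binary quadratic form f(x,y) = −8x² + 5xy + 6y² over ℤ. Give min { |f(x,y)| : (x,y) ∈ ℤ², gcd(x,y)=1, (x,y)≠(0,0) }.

river: ρ → (6,7,-7)
river: ρ → (-7,7,6)
river: ρ → (6,5,-8)
river: ρ → (-8,11,3)
river: ρ → (3,13,-4)
river: ρ → (-4,11,6)
river: ρ → (6,13,-2)
river: ρ → (-2,11,12)
river: ρ → (12,13,-1)
river: ρ → (-1,13,12)
river: ρ → (12,11,-2)
river: ρ → (-2,13,6)
river: ρ → (6,11,-4)
river: ρ → (-4,13,3)
river: ρ → (3,11,-8)
river: ρ → (-8,5,6)
closes: descent 0, river 16
min |a| on river = 1

1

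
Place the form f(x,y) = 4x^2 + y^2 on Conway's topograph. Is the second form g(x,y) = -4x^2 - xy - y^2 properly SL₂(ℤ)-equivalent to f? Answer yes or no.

D₁ = -16, D₂ = -15
discriminants differ ⇒ not SL₂(ℤ)-equivalent

no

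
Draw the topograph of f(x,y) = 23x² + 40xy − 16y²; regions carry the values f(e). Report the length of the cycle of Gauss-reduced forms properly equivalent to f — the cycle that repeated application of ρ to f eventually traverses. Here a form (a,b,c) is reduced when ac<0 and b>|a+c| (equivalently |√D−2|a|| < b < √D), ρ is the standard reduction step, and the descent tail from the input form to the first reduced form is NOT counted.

D = 3072, ⌊√D⌋ = 55
river: ρ → (-16,24,39)
river: ρ → (39,54,-1)
river: ρ → (-1,54,39)
river: ρ → (39,24,-16)
river: ρ → (-16,40,23)
river: ρ → (23,52,-4)
river: ρ → (-4,52,23)
river: ρ → (23,40,-16)
ρ-cycle length = 8 (tail of 0 descent steps not counted)

8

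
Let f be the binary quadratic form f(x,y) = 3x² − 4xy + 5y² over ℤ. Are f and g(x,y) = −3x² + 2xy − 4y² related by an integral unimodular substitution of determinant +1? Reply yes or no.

D₁ = -44, D₂ = -44
f: translate: b→2 (≡-4 mod 6), so (3,-4,5)→(3,2,4)
f: reduced (well bottom): (3,2,4) with a≤c, −a<b≤a
g is negative-definite; reduce −g:
−g: reduced (well bottom): (3,-2,4) with a≤c, −a<b≤a
flip sign back: reduced form of g is (-3,2,-4)
reduced forms (3, 2, 4) vs (-3, 2, -4) ⇒ inequivalent

no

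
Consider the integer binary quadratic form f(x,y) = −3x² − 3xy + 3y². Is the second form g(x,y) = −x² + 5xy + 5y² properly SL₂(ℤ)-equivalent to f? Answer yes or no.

D₁ = 45, D₂ = 45
river cycle of f (length 2): (3, 3, -3), (-3, 3, 3)
river cycle of g (length 2): (5, 5, -1), (-1, 5, 5)
cycles differ ⇒ inequivalent

no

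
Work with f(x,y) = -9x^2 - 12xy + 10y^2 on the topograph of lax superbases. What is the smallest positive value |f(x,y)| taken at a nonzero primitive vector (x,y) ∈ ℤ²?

descent: ρ → (10,12,-9)  [lands on river]
river: ρ → (-9,6,13)
river: ρ → (13,20,-2)
river: ρ → (-2,20,13)
river: ρ → (13,6,-9)
river: ρ → (-9,12,10)
river: ρ → (10,8,-11)
river: ρ → (-11,14,7)
river: ρ → (7,14,-11)
river: ρ → (-11,8,10)
closes: descent 1, river 10
min |a| on river = 2

2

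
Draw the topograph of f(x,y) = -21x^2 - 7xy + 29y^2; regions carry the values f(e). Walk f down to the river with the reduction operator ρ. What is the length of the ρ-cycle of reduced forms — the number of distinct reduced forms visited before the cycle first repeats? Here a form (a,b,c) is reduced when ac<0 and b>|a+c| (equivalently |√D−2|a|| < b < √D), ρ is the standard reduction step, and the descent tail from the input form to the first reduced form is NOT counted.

D = 2485, ⌊√D⌋ = 49
descent: ρ → (29,7,-21)
descent: ρ → (-21,35,15)  [lands on river]
river: ρ → (15,25,-31)
river: ρ → (-31,37,9)
river: ρ → (9,35,-35)
river: ρ → (-35,35,9)
river: ρ → (9,37,-31)
river: ρ → (-31,25,15)
river: ρ → (15,35,-21)
river: ρ → (-21,49,1)
river: ρ → (1,49,-21)
ρ-cycle length = 10 (tail of 2 descent steps not counted)

10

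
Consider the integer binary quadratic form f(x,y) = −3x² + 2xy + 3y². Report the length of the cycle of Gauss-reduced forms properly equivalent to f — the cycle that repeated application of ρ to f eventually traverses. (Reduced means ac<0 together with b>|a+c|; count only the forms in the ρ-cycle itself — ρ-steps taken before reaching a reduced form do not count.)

D = 40, ⌊√D⌋ = 6
river: ρ → (3,4,-2)
river: ρ → (-2,4,3)
river: ρ → (3,2,-3)
river: ρ → (-3,4,2)
river: ρ → (2,4,-3)
river: ρ → (-3,2,3)
ρ-cycle length = 6 (tail of 0 descent steps not counted)

6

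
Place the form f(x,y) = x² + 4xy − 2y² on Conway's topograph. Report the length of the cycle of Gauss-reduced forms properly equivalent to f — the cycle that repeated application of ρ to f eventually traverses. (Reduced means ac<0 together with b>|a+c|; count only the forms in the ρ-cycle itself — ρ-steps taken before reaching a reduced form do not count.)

D = 24, ⌊√D⌋ = 4
river: ρ → (-2,4,1)
river: ρ → (1,4,-2)
ρ-cycle length = 2 (tail of 0 descent steps not counted)

2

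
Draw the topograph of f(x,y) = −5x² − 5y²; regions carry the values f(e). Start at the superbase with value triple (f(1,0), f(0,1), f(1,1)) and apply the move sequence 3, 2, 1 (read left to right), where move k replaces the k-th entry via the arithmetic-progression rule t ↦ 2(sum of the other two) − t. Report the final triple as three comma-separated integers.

start (-5,-5,-10) = (f(1,0),f(0,1),f(1,1))
replace slot 3: 2·((-5)+(-5)) − (-10) = -10 → (-5,-5,-10)
replace slot 2: 2·((-5)+(-10)) − (-5) = -25 → (-5,-25,-10)
replace slot 1: 2·((-25)+(-10)) − (-5) = -65 → (-65,-25,-10)

-65,-25,-10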